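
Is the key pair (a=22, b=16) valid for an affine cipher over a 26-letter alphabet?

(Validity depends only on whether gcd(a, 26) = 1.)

Step 1: Compute gcd(22, 26).
Step 2: gcd(22, 26) = 2.
Since gcd = 2 != 1, 22 shares a common factor with 26, so it cannot be used.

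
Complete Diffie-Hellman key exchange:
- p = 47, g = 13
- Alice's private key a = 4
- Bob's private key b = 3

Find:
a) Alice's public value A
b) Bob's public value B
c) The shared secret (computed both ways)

Step 1: A = g^a mod p = 13^4 mod 47 = 32.
Step 2: B = g^b mod p = 13^3 mod 47 = 35.
Step 3: Alice computes s = B^a mod p = 35^4 mod 47 = 9.
Step 4: Bob computes s = A^b mod p = 32^3 mod 47 = 9.
Both sides agree: shared secret = 9.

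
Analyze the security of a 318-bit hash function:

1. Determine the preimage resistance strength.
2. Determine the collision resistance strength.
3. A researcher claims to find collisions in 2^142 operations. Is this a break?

Step 1: Preimage resistance requires brute-force of 2^318 operations.
Step 2: Collision resistance (birthday bound) = 2^(318/2) = 2^159.
Step 3: The claimed attack costs 2^142 operations.
Step 4: Since 2^142 < 2^159, the claimed attack beats the generic birthday bound, so collision resistance is broken.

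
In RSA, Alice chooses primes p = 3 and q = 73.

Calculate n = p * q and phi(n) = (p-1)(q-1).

Step 1: n = p * q = 3 * 73 = 219.
Step 2: phi(n) = (p-1)(q-1) = 2 * 72 = 144.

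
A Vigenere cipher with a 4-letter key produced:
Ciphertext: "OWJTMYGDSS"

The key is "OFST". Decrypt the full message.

Step 1: Key 'OFST' has length 4. Extended key: OFSTOFSTOF
Step 2: Decrypt each position:
  O(14) - O(14) = 0 = A
  W(22) - F(5) = 17 = R
  J(9) - S(18) = 17 = R
  T(19) - T(19) = 0 = A
  M(12) - O(14) = 24 = Y
  Y(24) - F(5) = 19 = T
  G(6) - S(18) = 14 = O
  D(3) - T(19) = 10 = K
  S(18) - O(14) = 4 = E
  S(18) - F(5) = 13 = N
Plaintext: ARRAYTOKEN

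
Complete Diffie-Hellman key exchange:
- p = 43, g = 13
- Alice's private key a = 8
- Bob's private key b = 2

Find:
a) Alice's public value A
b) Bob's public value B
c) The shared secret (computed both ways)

Step 1: A = g^a mod p = 13^8 mod 43 = 38.
Step 2: B = g^b mod p = 13^2 mod 43 = 40.
Step 3: Alice computes s = B^a mod p = 40^8 mod 43 = 25.
Step 4: Bob computes s = A^b mod p = 38^2 mod 43 = 25.
Both sides agree: shared secret = 25.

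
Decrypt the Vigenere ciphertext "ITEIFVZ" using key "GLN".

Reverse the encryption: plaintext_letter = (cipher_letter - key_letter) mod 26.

Step 1: Extend key: GLNGLNG
Step 2: Decrypt each letter (c - k) mod 26:
  I(8) - G(6) = (8-6) mod 26 = 2 = C
  T(19) - L(11) = (19-11) mod 26 = 8 = I
  E(4) - N(13) = (4-13) mod 26 = 17 = R
  I(8) - G(6) = (8-6) mod 26 = 2 = C
  F(5) - L(11) = (5-11) mod 26 = 20 = U
  V(21) - N(13) = (21-13) mod 26 = 8 = I
  Z(25) - G(6) = (25-6) mod 26 = 19 = T
Plaintext: CIRCUIT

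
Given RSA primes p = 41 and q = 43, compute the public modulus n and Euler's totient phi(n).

Step 1: n = p * q = 41 * 43 = 1763.
Step 2: phi(n) = (p-1)(q-1) = 40 * 42 = 1680.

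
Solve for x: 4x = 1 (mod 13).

Step 1: We need x such that 4 * x = 1 (mod 13).
Step 2: Using the extended Euclidean algorithm or trial:
  4 * 10 = 40 = 3 * 13 + 1.
Step 3: Since 40 mod 13 = 1, the inverse is x = 10.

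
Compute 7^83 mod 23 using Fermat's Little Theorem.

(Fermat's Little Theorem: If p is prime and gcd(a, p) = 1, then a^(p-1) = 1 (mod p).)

Step 1: Since 23 is prime, by Fermat's Little Theorem: 7^22 = 1 (mod 23).
Step 2: Reduce exponent: 83 mod 22 = 17.
Step 3: So 7^83 = 7^17 (mod 23).
Step 4: 7^17 mod 23 = 19.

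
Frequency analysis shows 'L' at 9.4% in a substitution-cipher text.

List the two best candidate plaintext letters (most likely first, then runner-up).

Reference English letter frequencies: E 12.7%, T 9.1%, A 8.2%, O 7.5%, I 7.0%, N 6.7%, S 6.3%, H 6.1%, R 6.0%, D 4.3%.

Step 1: Observed frequency of 'L' is 9.4%.
Step 2: Compute distances to each reference frequency and sort:
  T (9.1%): difference = 0.3% <-- BEST
  A (8.2%): difference = 1.2% <-- RUNNER-UP
  O (7.5%): difference = 1.9%
  I (7.0%): difference = 2.4%
  N (6.7%): difference = 2.7%
Step 3: Most likely is 'T' (9.1%, diff 0.3%); second most likely is 'A' (8.2%, diff 1.2%).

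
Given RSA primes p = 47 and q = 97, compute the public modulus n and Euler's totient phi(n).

Step 1: n = p * q = 47 * 97 = 4559.
Step 2: phi(n) = (p-1)(q-1) = 46 * 96 = 4416.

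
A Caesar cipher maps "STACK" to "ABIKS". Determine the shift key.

Step 1: Compare first letters: S (position 18) -> A (position 0).
Step 2: Shift = (0 - 18) mod 26 = 8.
The shift value is 8.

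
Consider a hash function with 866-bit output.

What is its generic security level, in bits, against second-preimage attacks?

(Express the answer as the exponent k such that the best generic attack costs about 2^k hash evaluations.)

Step 1: The hash has a 866-bit output.
Step 2: Second-preimage resistance means: given a specific input x, it should be infeasible to find a different y with h(y) = h(x).
With a 866-bit output, a generic search for a second preimage costs about 2^866 evaluations (each trial matches the fixed target with probability 2^-866).
Step 3: Security level = 866 bits.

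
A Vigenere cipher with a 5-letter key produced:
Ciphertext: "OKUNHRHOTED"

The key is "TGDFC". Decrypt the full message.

Step 1: Key 'TGDFC' has length 5. Extended key: TGDFCTGDFCT
Step 2: Decrypt each position:
  O(14) - T(19) = 21 = V
  K(10) - G(6) = 4 = E
  U(20) - D(3) = 17 = R
  N(13) - F(5) = 8 = I
  H(7) - C(2) = 5 = F
  R(17) - T(19) = 24 = Y
  H(7) - G(6) = 1 = B
  O(14) - D(3) = 11 = L
  T(19) - F(5) = 14 = O
  E(4) - C(2) = 2 = C
  D(3) - T(19) = 10 = K
Plaintext: VERIFYBLOCK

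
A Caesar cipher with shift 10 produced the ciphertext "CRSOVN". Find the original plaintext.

Step 1: Reverse the shift by subtracting 10 from each letter position.
  C (position 2) -> position (2-10) mod 26 = 18 -> S
  R (position 17) -> position (17-10) mod 26 = 7 -> H
  S (position 18) -> position (18-10) mod 26 = 8 -> I
  O (position 14) -> position (14-10) mod 26 = 4 -> E
  V (position 21) -> position (21-10) mod 26 = 11 -> L
  N (position 13) -> position (13-10) mod 26 = 3 -> D
Decrypted message: SHIELD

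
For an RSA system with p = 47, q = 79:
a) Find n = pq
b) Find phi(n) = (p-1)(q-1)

Step 1: n = p * q = 47 * 79 = 3713.
Step 2: phi(n) = (p-1)(q-1) = 46 * 78 = 3588.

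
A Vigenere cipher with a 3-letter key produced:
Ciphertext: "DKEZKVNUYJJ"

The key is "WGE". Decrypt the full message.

Step 1: Key 'WGE' has length 3. Extended key: WGEWGEWGEWG
Step 2: Decrypt each position:
  D(3) - W(22) = 7 = H
  K(10) - G(6) = 4 = E
  E(4) - E(4) = 0 = A
  Z(25) - W(22) = 3 = D
  K(10) - G(6) = 4 = E
  V(21) - E(4) = 17 = R
  N(13) - W(22) = 17 = R
  U(20) - G(6) = 14 = O
  Y(24) - E(4) = 20 = U
  J(9) - W(22) = 13 = N
  J(9) - G(6) = 3 = D
Plaintext: HEADERROUND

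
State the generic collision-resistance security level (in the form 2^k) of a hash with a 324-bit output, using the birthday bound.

Step 1: The birthday paradox gives collision probability ~50% after sqrt(2^n) = 2^(n/2) hashes.
Step 2: For 324-bit output: 2^(324/2) = 2^162.
Step 3: Approximately 2^162 hash computations needed.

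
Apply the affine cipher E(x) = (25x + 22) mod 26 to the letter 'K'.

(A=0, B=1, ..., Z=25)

Step 1: Convert 'K' to number: x = 10.
Step 2: E(10) = (25 * 10 + 22) mod 26 = 272 mod 26 = 12.
Step 3: Convert 12 back to letter: M.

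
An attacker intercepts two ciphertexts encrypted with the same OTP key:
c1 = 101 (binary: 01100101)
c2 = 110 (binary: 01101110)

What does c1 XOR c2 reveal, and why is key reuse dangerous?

Step 1: c1 XOR c2 = (m1 XOR k) XOR (m2 XOR k).
Step 2: By XOR associativity/commutativity: = m1 XOR m2 XOR k XOR k = m1 XOR m2.
Step 3: 01100101 XOR 01101110 = 00001011 = 11.
Step 4: The key cancels out! An attacker learns m1 XOR m2 = 11, revealing the relationship between plaintexts.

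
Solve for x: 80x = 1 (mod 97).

Step 1: We need x such that 80 * x = 1 (mod 97).
Step 2: Using the extended Euclidean algorithm or trial:
  80 * 57 = 4560 = 47 * 97 + 1.
Step 3: Since 4560 mod 97 = 1, the inverse is x = 57.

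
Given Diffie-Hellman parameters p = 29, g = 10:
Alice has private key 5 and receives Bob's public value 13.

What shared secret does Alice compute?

Step 1: s = B^a mod p = 13^5 mod 29.
  13^1 mod 29 = 13
  13^2 mod 29 = (13 * 13) mod 29 = 24
  13^3 mod 29 = (24 * 13) mod 29 = 22
  13^4 mod 29 = (22 * 13) mod 29 = 25
  13^5 mod 29 = (25 * 13) mod 29 = 6
Result: shared secret = 6.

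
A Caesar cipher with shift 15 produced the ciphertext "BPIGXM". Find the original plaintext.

Step 1: Reverse the shift by subtracting 15 from each letter position.
  B (position 1) -> position (1-15) mod 26 = 12 -> M
  P (position 15) -> position (15-15) mod 26 = 0 -> A
  I (position 8) -> position (8-15) mod 26 = 19 -> T
  G (position 6) -> position (6-15) mod 26 = 17 -> R
  X (position 23) -> position (23-15) mod 26 = 8 -> I
  M (position 12) -> position (12-15) mod 26 = 23 -> X
Decrypted message: MATRIX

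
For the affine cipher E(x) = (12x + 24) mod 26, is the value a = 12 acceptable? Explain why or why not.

Step 1: Compute gcd(12, 26).
Step 2: gcd(12, 26) = 2.
Since gcd = 2 != 1, 12 shares a common factor with 26, so it cannot be used.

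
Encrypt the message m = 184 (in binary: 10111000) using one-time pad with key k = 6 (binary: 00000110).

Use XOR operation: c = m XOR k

Step 1: Write out the XOR operation bit by bit:
  Message: 10111000
  Key:     00000110
  XOR:     10111110
Step 2: Convert to decimal: 10111110 = 190.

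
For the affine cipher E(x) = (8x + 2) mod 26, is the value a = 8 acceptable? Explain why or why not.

Step 1: Compute gcd(8, 26).
Step 2: gcd(8, 26) = 2.
Since gcd = 2 != 1, 8 shares a common factor with 26, so it cannot be used.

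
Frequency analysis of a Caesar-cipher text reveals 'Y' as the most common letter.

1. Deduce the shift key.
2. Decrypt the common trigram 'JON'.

Step 1: In English, 'E' is the most frequent letter (12.7%).
Step 2: The most frequent ciphertext letter is 'Y' (position 24).
Step 3: Shift = (24 - 4) mod 26 = 20.
Step 4: Decrypt 'JON' by shifting back 20:
  J -> P
  O -> U
  N -> T
Step 5: 'JON' decrypts to 'PUT'.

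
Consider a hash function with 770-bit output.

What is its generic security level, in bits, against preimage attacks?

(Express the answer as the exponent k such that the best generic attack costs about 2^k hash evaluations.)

Step 1: The hash has a 770-bit output.
Step 2: Preimage resistance means: given a digest h(x), it should be infeasible to find any input that hashes to it.
With a 770-bit output there are 2^770 possible digests, so a generic brute-force preimage search costs about 2^770 evaluations.
Step 3: Security level = 770 bits.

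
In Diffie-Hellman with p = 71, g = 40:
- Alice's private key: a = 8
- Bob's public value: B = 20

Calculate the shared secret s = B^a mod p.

Step 1: s = B^a mod p = 20^8 mod 71.
  20^1 mod 71 = 20
  20^2 mod 71 = (20 * 20) mod 71 = 45
  20^3 mod 71 = (45 * 20) mod 71 = 48
  20^4 mod 71 = (48 * 20) mod 71 = 37
  20^5 mod 71 = (37 * 20) mod 71 = 30
  20^6 mod 71 = (30 * 20) mod 71 = 32
  20^7 mod 71 = (32 * 20) mod 71 = 1
  20^8 mod 71 = (1 * 20) mod 71 = 20
Result: shared secret = 20.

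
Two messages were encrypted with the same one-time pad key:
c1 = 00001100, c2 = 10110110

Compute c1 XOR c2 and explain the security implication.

Step 1: c1 XOR c2 = (m1 XOR k) XOR (m2 XOR k).
Step 2: By XOR associativity/commutativity: = m1 XOR m2 XOR k XOR k = m1 XOR m2.
Step 3: 00001100 XOR 10110110 = 10111010 = 186.
Step 4: The key cancels out! An attacker learns m1 XOR m2 = 186, revealing the relationship between plaintexts.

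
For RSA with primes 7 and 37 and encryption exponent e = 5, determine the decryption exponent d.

Step 1: n = 7 * 37 = 259.
Step 2: phi(n) = 6 * 36 = 216.
Step 3: Find d such that 5 * d = 1 (mod 216).
Step 4: d = 5^(-1) mod 216 = 173.
Verification: 5 * 173 = 865 = 4 * 216 + 1.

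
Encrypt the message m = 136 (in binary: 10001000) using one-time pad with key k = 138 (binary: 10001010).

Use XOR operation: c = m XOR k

Step 1: Write out the XOR operation bit by bit:
  Message: 10001000
  Key:     10001010
  XOR:     00000010
Step 2: Convert to decimal: 00000010 = 2.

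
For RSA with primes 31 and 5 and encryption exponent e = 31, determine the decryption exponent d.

Step 1: n = 31 * 5 = 155.
Step 2: phi(n) = 30 * 4 = 120.
Step 3: Find d such that 31 * d = 1 (mod 120).
Step 4: d = 31^(-1) mod 120 = 31.
Verification: 31 * 31 = 961 = 8 * 120 + 1.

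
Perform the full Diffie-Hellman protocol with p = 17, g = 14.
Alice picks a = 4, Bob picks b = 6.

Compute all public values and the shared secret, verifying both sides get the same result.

Step 1: A = g^a mod p = 14^4 mod 17 = 13.
Step 2: B = g^b mod p = 14^6 mod 17 = 15.
Step 3: Alice computes s = B^a mod p = 15^4 mod 17 = 16.
Step 4: Bob computes s = A^b mod p = 13^6 mod 17 = 16.
Both sides agree: shared secret = 16.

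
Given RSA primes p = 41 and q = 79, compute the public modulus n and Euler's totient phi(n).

Step 1: n = p * q = 41 * 79 = 3239.
Step 2: phi(n) = (p-1)(q-1) = 40 * 78 = 3120.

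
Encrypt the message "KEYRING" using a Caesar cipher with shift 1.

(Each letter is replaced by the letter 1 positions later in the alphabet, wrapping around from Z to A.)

Step 1: For each letter, shift forward by 1 positions (mod 26).
  K (position 10) -> position (10+1) mod 26 = 11 -> L
  E (position 4) -> position (4+1) mod 26 = 5 -> F
  Y (position 24) -> position (24+1) mod 26 = 25 -> Z
  R (position 17) -> position (17+1) mod 26 = 18 -> S
  I (position 8) -> position (8+1) mod 26 = 9 -> J
  N (position 13) -> position (13+1) mod 26 = 14 -> O
  G (position 6) -> position (6+1) mod 26 = 7 -> H
Result: LFZSJOH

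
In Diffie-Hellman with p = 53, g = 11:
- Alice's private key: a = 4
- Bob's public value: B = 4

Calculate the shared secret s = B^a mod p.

Step 1: s = B^a mod p = 4^4 mod 53.
  4^1 mod 53 = 4
  4^2 mod 53 = (4 * 4) mod 53 = 16
  4^3 mod 53 = (16 * 4) mod 53 = 11
  4^4 mod 53 = (11 * 4) mod 53 = 44
Result: shared secret = 44.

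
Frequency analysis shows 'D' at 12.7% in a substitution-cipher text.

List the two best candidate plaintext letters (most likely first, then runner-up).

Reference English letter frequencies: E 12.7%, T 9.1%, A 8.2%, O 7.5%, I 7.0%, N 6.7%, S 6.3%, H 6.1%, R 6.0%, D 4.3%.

Step 1: Observed frequency of 'D' is 12.7%.
Step 2: Compute distances to each reference frequency and sort:
  E (12.7%): difference = 0.0% <-- BEST
  T (9.1%): difference = 3.6% <-- RUNNER-UP
  A (8.2%): difference = 4.5%
  O (7.5%): difference = 5.2%
  I (7.0%): difference = 5.7%
Step 3: Most likely is 'E' (12.7%, diff 0.0%); second most likely is 'T' (9.1%, diff 3.6%).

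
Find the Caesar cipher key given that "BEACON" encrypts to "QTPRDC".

Step 1: Compare first letters: B (position 1) -> Q (position 16).
Step 2: Shift = (16 - 1) mod 26 = 15.
The shift value is 15.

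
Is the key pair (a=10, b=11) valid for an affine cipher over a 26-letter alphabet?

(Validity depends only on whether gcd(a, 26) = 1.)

Step 1: Compute gcd(10, 26).
Step 2: gcd(10, 26) = 2.
Since gcd = 2 != 1, 10 shares a common factor with 26, so it cannot be used.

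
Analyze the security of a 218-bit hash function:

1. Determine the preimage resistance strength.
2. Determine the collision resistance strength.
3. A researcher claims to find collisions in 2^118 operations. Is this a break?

Step 1: Preimage resistance requires brute-force of 2^218 operations.
Step 2: Collision resistance (birthday bound) = 2^(218/2) = 2^109.
Step 3: The claimed attack costs 2^118 operations.
Step 4: Since 2^118 >= 2^109, the claimed attack is no faster than the generic birthday attack, so this does not break collision resistance.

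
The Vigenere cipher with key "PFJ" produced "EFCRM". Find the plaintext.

Step 1: Extend key: PFJPF
Step 2: Decrypt each letter (c - k) mod 26:
  E(4) - P(15) = (4-15) mod 26 = 15 = P
  F(5) - F(5) = (5-5) mod 26 = 0 = A
  C(2) - J(9) = (2-9) mod 26 = 19 = T
  R(17) - P(15) = (17-15) mod 26 = 2 = C
  M(12) - F(5) = (12-5) mod 26 = 7 = H
Plaintext: PATCH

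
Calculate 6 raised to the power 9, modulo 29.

Step 1: Compute 6^9 mod 29 step by step, reducing modulo 29 at each step.
  6^1 mod 29 = 6
  6^2 mod 29 = (6 * 6) mod 29 = 7
  6^3 mod 29 = (7 * 6) mod 29 = 13
  6^4 mod 29 = (13 * 6) mod 29 = 20
  6^5 mod 29 = (20 * 6) mod 29 = 4
  6^6 mod 29 = (4 * 6) mod 29 = 24
  6^7 mod 29 = (24 * 6) mod 29 = 28
  6^8 mod 29 = (28 * 6) mod 29 = 23
  6^9 mod 29 = (23 * 6) mod 29 = 22
Step 2: Result = 22.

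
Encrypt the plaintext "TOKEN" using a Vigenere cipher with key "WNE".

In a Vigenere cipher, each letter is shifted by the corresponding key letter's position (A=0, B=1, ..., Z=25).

Step 1: Repeat key to match plaintext length:
  Plaintext: TOKEN
  Key:       WNEWN
Step 2: Encrypt each letter:
  T(19) + W(22) = (19+22) mod 26 = 15 = P
  O(14) + N(13) = (14+13) mod 26 = 1 = B
  K(10) + E(4) = (10+4) mod 26 = 14 = O
  E(4) + W(22) = (4+22) mod 26 = 0 = A
  N(13) + N(13) = (13+13) mod 26 = 0 = A
Ciphertext: PBOAA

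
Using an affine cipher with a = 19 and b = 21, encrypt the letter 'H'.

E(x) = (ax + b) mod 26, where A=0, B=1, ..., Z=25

Step 1: Convert 'H' to number: x = 7.
Step 2: E(7) = (19 * 7 + 21) mod 26 = 154 mod 26 = 24.
Step 3: Convert 24 back to letter: Y.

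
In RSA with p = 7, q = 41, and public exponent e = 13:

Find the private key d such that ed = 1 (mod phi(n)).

Step 1: n = 7 * 41 = 287.
Step 2: phi(n) = 6 * 40 = 240.
Step 3: Find d such that 13 * d = 1 (mod 240).
Step 4: d = 13^(-1) mod 240 = 37.
Verification: 13 * 37 = 481 = 2 * 240 + 1.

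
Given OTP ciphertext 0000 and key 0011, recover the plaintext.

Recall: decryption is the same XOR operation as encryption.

Step 1: XOR ciphertext with key:
  Ciphertext: 0000
  Key:        0011
  XOR:        0011
Step 2: Plaintext = 0011 = 3 in decimal.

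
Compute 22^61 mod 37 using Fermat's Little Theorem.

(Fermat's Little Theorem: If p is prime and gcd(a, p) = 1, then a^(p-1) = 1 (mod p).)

Step 1: Since 37 is prime, by Fermat's Little Theorem: 22^36 = 1 (mod 37).
Step 2: Reduce exponent: 61 mod 36 = 25.
Step 3: So 22^61 = 22^25 (mod 37).
Step 4: 22^25 mod 37 = 35.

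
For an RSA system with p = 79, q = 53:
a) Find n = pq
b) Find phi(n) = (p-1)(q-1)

Step 1: n = p * q = 79 * 53 = 4187.
Step 2: phi(n) = (p-1)(q-1) = 78 * 52 = 4056.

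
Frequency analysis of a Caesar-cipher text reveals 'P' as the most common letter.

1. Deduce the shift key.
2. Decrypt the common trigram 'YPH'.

Step 1: In English, 'E' is the most frequent letter (12.7%).
Step 2: The most frequent ciphertext letter is 'P' (position 15).
Step 3: Shift = (15 - 4) mod 26 = 11.
Step 4: Decrypt 'YPH' by shifting back 11:
  Y -> N
  P -> E
  H -> W
Step 5: 'YPH' decrypts to 'NEW'.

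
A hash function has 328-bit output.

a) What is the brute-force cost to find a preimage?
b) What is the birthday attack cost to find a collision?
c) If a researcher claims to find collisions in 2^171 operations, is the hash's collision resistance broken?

Step 1: Preimage resistance requires brute-force of 2^328 operations.
Step 2: Collision resistance (birthday bound) = 2^(328/2) = 2^164.
Step 3: The claimed attack costs 2^171 operations.
Step 4: Since 2^171 >= 2^164, the claimed attack is no faster than the generic birthday attack, so this does not break collision resistance.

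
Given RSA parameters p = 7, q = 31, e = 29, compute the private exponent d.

Step 1: n = 7 * 31 = 217.
Step 2: phi(n) = 6 * 30 = 180.
Step 3: Find d such that 29 * d = 1 (mod 180).
Step 4: d = 29^(-1) mod 180 = 149.
Verification: 29 * 149 = 4321 = 24 * 180 + 1.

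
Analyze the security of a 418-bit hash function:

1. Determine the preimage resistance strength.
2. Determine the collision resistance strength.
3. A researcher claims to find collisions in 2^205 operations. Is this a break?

Step 1: Preimage resistance requires brute-force of 2^418 operations.
Step 2: Collision resistance (birthday bound) = 2^(418/2) = 2^209.
Step 3: The claimed attack costs 2^205 operations.
Step 4: Since 2^205 < 2^209, the claimed attack beats the generic birthday bound, so collision resistance is broken.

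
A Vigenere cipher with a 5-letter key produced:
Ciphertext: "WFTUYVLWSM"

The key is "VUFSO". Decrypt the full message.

Step 1: Key 'VUFSO' has length 5. Extended key: VUFSOVUFSO
Step 2: Decrypt each position:
  W(22) - V(21) = 1 = B
  F(5) - U(20) = 11 = L
  T(19) - F(5) = 14 = O
  U(20) - S(18) = 2 = C
  Y(24) - O(14) = 10 = K
  V(21) - V(21) = 0 = A
  L(11) - U(20) = 17 = R
  W(22) - F(5) = 17 = R
  S(18) - S(18) = 0 = A
  M(12) - O(14) = 24 = Y
Plaintext: BLOCKARRAY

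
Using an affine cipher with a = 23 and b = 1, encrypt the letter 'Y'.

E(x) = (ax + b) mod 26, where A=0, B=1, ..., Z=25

Step 1: Convert 'Y' to number: x = 24.
Step 2: E(24) = (23 * 24 + 1) mod 26 = 553 mod 26 = 7.
Step 3: Convert 7 back to letter: H.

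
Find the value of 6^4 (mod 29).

Step 1: Compute 6^4 mod 29 step by step, reducing modulo 29 at each step.
  6^1 mod 29 = 6
  6^2 mod 29 = (6 * 6) mod 29 = 7
  6^3 mod 29 = (7 * 6) mod 29 = 13
  6^4 mod 29 = (13 * 6) mod 29 = 20
Step 2: Result = 20.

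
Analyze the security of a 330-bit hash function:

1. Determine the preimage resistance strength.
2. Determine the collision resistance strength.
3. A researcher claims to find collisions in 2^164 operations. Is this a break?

Step 1: Preimage resistance requires brute-force of 2^330 operations.
Step 2: Collision resistance (birthday bound) = 2^(330/2) = 2^165.
Step 3: The claimed attack costs 2^164 operations.
Step 4: Since 2^164 < 2^165, the claimed attack beats the generic birthday bound, so collision resistance is broken.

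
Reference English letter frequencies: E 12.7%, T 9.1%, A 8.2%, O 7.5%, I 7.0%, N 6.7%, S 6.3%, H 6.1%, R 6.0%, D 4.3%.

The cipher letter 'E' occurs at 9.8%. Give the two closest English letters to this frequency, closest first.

Step 1: Observed frequency of 'E' is 9.8%.
Step 2: Compute distances to each reference frequency and sort:
  T (9.1%): difference = 0.7% <-- BEST
  A (8.2%): difference = 1.6% <-- RUNNER-UP
  O (7.5%): difference = 2.3%
  I (7.0%): difference = 2.8%
  E (12.7%): difference = 2.9%
Step 3: Most likely is 'T' (9.1%, diff 0.7%); second most likely is 'A' (8.2%, diff 1.6%).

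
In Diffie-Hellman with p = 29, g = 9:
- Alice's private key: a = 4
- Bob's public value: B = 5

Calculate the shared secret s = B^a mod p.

Step 1: s = B^a mod p = 5^4 mod 29.
  5^1 mod 29 = 5
  5^2 mod 29 = (5 * 5) mod 29 = 25
  5^3 mod 29 = (25 * 5) mod 29 = 9
  5^4 mod 29 = (9 * 5) mod 29 = 16
Result: shared secret = 16.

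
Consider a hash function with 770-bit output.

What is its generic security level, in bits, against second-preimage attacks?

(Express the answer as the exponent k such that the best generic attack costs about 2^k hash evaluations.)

Step 1: The hash has a 770-bit output.
Step 2: Second-preimage resistance means: given a specific input x, it should be infeasible to find a different y with h(y) = h(x).
With a 770-bit output, a generic search for a second preimage costs about 2^770 evaluations (each trial matches the fixed target with probability 2^-770).
Step 3: Security level = 770 bits.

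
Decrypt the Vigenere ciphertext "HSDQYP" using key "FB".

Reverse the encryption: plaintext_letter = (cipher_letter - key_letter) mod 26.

Step 1: Extend key: FBFBFB
Step 2: Decrypt each letter (c - k) mod 26:
  H(7) - F(5) = (7-5) mod 26 = 2 = C
  S(18) - B(1) = (18-1) mod 26 = 17 = R
  D(3) - F(5) = (3-5) mod 26 = 24 = Y
  Q(16) - B(1) = (16-1) mod 26 = 15 = P
  Y(24) - F(5) = (24-5) mod 26 = 19 = T
  P(15) - B(1) = (15-1) mod 26 = 14 = O
Plaintext: CRYPTO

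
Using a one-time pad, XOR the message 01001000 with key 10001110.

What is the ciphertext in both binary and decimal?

Step 1: Write out the XOR operation bit by bit:
  Message: 01001000
  Key:     10001110
  XOR:     11000110
Step 2: Convert to decimal: 11000110 = 198.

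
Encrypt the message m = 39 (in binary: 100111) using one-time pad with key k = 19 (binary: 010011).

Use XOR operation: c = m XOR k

Step 1: Write out the XOR operation bit by bit:
  Message: 100111
  Key:     010011
  XOR:     110100
Step 2: Convert to decimal: 110100 = 52.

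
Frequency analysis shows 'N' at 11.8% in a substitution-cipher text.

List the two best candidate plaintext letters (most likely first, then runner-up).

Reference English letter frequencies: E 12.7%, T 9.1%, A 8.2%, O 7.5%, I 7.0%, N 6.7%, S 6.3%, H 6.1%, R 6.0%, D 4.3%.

Step 1: Observed frequency of 'N' is 11.8%.
Step 2: Compute distances to each reference frequency and sort:
  E (12.7%): difference = 0.9% <-- BEST
  T (9.1%): difference = 2.7% <-- RUNNER-UP
  A (8.2%): difference = 3.6%
  O (7.5%): difference = 4.3%
  I (7.0%): difference = 4.8%
Step 3: Most likely is 'E' (12.7%, diff 0.9%); second most likely is 'T' (9.1%, diff 2.7%).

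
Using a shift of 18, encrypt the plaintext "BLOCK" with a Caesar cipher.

Step 1: For each letter, shift forward by 18 positions (mod 26).
  B (position 1) -> position (1+18) mod 26 = 19 -> T
  L (position 11) -> position (11+18) mod 26 = 3 -> D
  O (position 14) -> position (14+18) mod 26 = 6 -> G
  C (position 2) -> position (2+18) mod 26 = 20 -> U
  K (position 10) -> position (10+18) mod 26 = 2 -> C
Result: TDGUC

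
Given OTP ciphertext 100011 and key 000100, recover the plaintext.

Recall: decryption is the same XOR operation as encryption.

Step 1: XOR ciphertext with key:
  Ciphertext: 100011
  Key:        000100
  XOR:        100111
Step 2: Plaintext = 100111 = 39 in decimal.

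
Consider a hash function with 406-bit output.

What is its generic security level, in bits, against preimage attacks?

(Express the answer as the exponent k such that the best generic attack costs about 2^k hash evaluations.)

Step 1: The hash has a 406-bit output.
Step 2: Preimage resistance means: given a digest h(x), it should be infeasible to find any input that hashes to it.
With a 406-bit output there are 2^406 possible digests, so a generic brute-force preimage search costs about 2^406 evaluations.
Step 3: Security level = 406 bits.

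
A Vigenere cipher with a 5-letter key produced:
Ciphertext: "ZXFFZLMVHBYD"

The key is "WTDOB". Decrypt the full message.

Step 1: Key 'WTDOB' has length 5. Extended key: WTDOBWTDOBWT
Step 2: Decrypt each position:
  Z(25) - W(22) = 3 = D
  X(23) - T(19) = 4 = E
  F(5) - D(3) = 2 = C
  F(5) - O(14) = 17 = R
  Z(25) - B(1) = 24 = Y
  L(11) - W(22) = 15 = P
  M(12) - T(19) = 19 = T
  V(21) - D(3) = 18 = S
  H(7) - O(14) = 19 = T
  B(1) - B(1) = 0 = A
  Y(24) - W(22) = 2 = C
  D(3) - T(19) = 10 = K
Plaintext: DECRYPTSTACK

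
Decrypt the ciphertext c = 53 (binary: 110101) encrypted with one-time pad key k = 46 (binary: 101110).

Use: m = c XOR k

Step 1: XOR ciphertext with key:
  Ciphertext: 110101
  Key:        101110
  XOR:        011011
Step 2: Plaintext = 011011 = 27 in decimal.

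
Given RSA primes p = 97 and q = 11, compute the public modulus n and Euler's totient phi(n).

Step 1: n = p * q = 97 * 11 = 1067.
Step 2: phi(n) = (p-1)(q-1) = 96 * 10 = 960.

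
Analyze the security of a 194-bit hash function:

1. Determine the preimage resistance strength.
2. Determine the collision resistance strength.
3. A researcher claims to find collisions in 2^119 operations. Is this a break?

Step 1: Preimage resistance requires brute-force of 2^194 operations.
Step 2: Collision resistance (birthday bound) = 2^(194/2) = 2^97.
Step 3: The claimed attack costs 2^119 operations.
Step 4: Since 2^119 >= 2^97, the claimed attack is no faster than the generic birthday attack, so this does not break collision resistance.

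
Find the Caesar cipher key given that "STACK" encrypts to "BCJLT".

Step 1: Compare first letters: S (position 18) -> B (position 1).
Step 2: Shift = (1 - 18) mod 26 = 9.
The shift value is 9.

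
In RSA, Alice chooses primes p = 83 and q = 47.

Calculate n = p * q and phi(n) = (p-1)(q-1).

Step 1: n = p * q = 83 * 47 = 3901.
Step 2: phi(n) = (p-1)(q-1) = 82 * 46 = 3772.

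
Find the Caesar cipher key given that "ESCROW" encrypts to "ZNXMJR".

Step 1: Compare first letters: E (position 4) -> Z (position 25).
Step 2: Shift = (25 - 4) mod 26 = 21.
The shift value is 21.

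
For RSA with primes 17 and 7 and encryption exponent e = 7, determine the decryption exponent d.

Step 1: n = 17 * 7 = 119.
Step 2: phi(n) = 16 * 6 = 96.
Step 3: Find d such that 7 * d = 1 (mod 96).
Step 4: d = 7^(-1) mod 96 = 55.
Verification: 7 * 55 = 385 = 4 * 96 + 1.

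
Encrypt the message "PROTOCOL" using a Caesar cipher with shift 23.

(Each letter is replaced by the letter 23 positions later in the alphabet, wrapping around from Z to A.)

Step 1: For each letter, shift forward by 23 positions (mod 26).
  P (position 15) -> position (15+23) mod 26 = 12 -> M
  R (position 17) -> position (17+23) mod 26 = 14 -> O
  O (position 14) -> position (14+23) mod 26 = 11 -> L
  T (position 19) -> position (19+23) mod 26 = 16 -> Q
  O (position 14) -> position (14+23) mod 26 = 11 -> L
  C (position 2) -> position (2+23) mod 26 = 25 -> Z
  O (position 14) -> position (14+23) mod 26 = 11 -> L
  L (position 11) -> position (11+23) mod 26 = 8 -> I
Result: MOLQLZLI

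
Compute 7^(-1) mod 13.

Step 1: We need x such that 7 * x = 1 (mod 13).
Step 2: Using the extended Euclidean algorithm or trial:
  7 * 2 = 14 = 1 * 13 + 1.
Step 3: Since 14 mod 13 = 1, the inverse is x = 2.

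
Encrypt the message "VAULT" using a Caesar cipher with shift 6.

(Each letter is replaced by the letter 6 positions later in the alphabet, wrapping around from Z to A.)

Step 1: For each letter, shift forward by 6 positions (mod 26).
  V (position 21) -> position (21+6) mod 26 = 1 -> B
  A (position 0) -> position (0+6) mod 26 = 6 -> G
  U (position 20) -> position (20+6) mod 26 = 0 -> A
  L (position 11) -> position (11+6) mod 26 = 17 -> R
  T (position 19) -> position (19+6) mod 26 = 25 -> Z
Result: BGARZ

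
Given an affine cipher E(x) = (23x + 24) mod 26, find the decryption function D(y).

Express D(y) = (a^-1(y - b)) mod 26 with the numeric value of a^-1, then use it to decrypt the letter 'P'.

Step 1: Find a^-1, the modular inverse of 23 mod 26.
Step 2: We need 23 * a^-1 = 1 (mod 26).
Step 3: 23 * 17 = 391 = 15 * 26 + 1, so a^-1 = 17.
Step 4: D(y) = 17(y - 24) mod 26.
Step 5: Apply to 'P' (y = 15): D(15) = 17 * (15 - 24) mod 26 = 17 * -9 mod 26 = 3 -> 'D'.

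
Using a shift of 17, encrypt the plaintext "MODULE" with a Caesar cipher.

Step 1: For each letter, shift forward by 17 positions (mod 26).
  M (position 12) -> position (12+17) mod 26 = 3 -> D
  O (position 14) -> position (14+17) mod 26 = 5 -> F
  D (position 3) -> position (3+17) mod 26 = 20 -> U
  U (position 20) -> position (20+17) mod 26 = 11 -> L
  L (position 11) -> position (11+17) mod 26 = 2 -> C
  E (position 4) -> position (4+17) mod 26 = 21 -> V
Result: DFULCV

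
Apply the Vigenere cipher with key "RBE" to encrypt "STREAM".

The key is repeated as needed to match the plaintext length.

Step 1: Repeat key to match plaintext length:
  Plaintext: STREAM
  Key:       RBERBE
Step 2: Encrypt each letter:
  S(18) + R(17) = (18+17) mod 26 = 9 = J
  T(19) + B(1) = (19+1) mod 26 = 20 = U
  R(17) + E(4) = (17+4) mod 26 = 21 = V
  E(4) + R(17) = (4+17) mod 26 = 21 = V
  A(0) + B(1) = (0+1) mod 26 = 1 = B
  M(12) + E(4) = (12+4) mod 26 = 16 = Q
Ciphertext: JUVVBQ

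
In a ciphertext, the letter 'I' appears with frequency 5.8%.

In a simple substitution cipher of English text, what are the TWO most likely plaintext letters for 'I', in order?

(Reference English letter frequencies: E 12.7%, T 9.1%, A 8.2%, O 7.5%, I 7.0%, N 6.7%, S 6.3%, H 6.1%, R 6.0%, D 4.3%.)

Step 1: Observed frequency of 'I' is 5.8%.
Step 2: Compute distances to each reference frequency and sort:
  R (6.0%): difference = 0.2% <-- BEST
  H (6.1%): difference = 0.3% <-- RUNNER-UP
  S (6.3%): difference = 0.5%
  N (6.7%): difference = 0.9%
  I (7.0%): difference = 1.2%
Step 3: Most likely is 'R' (6.0%, diff 0.2%); second most likely is 'H' (6.1%, diff 0.3%).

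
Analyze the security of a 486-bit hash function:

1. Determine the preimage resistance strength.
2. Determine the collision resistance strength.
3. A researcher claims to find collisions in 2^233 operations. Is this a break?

Step 1: Preimage resistance requires brute-force of 2^486 operations.
Step 2: Collision resistance (birthday bound) = 2^(486/2) = 2^243.
Step 3: The claimed attack costs 2^233 operations.
Step 4: Since 2^233 < 2^243, the claimed attack beats the generic birthday bound, so collision resistance is broken.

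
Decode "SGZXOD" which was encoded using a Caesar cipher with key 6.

Step 1: Reverse the shift by subtracting 6 from each letter position.
  S (position 18) -> position (18-6) mod 26 = 12 -> M
  G (position 6) -> position (6-6) mod 26 = 0 -> A
  Z (position 25) -> position (25-6) mod 26 = 19 -> T
  X (position 23) -> position (23-6) mod 26 = 17 -> R
  O (position 14) -> position (14-6) mod 26 = 8 -> I
  D (position 3) -> position (3-6) mod 26 = 23 -> X
Decrypted message: MATRIX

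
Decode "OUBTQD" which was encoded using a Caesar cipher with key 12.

Step 1: Reverse the shift by subtracting 12 from each letter position.
  O (position 14) -> position (14-12) mod 26 = 2 -> C
  U (position 20) -> position (20-12) mod 26 = 8 -> I
  B (position 1) -> position (1-12) mod 26 = 15 -> P
  T (position 19) -> position (19-12) mod 26 = 7 -> H
  Q (position 16) -> position (16-12) mod 26 = 4 -> E
  D (position 3) -> position (3-12) mod 26 = 17 -> R
Decrypted message: CIPHER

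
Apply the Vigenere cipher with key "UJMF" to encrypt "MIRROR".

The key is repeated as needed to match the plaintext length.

Step 1: Repeat key to match plaintext length:
  Plaintext: MIRROR
  Key:       UJMFUJ
Step 2: Encrypt each letter:
  M(12) + U(20) = (12+20) mod 26 = 6 = G
  I(8) + J(9) = (8+9) mod 26 = 17 = R
  R(17) + M(12) = (17+12) mod 26 = 3 = D
  R(17) + F(5) = (17+5) mod 26 = 22 = W
  O(14) + U(20) = (14+20) mod 26 = 8 = I
  R(17) + J(9) = (17+9) mod 26 = 0 = A
Ciphertext: GRDWIA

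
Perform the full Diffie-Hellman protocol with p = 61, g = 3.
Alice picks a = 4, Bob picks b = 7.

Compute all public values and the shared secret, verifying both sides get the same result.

Step 1: A = g^a mod p = 3^4 mod 61 = 20.
Step 2: B = g^b mod p = 3^7 mod 61 = 52.
Step 3: Alice computes s = B^a mod p = 52^4 mod 61 = 34.
Step 4: Bob computes s = A^b mod p = 20^7 mod 61 = 34.
Both sides agree: shared secret = 34.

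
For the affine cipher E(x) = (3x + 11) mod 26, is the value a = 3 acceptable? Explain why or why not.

Step 1: Compute gcd(3, 26).
Step 2: gcd(3, 26) = 1.
Since gcd = 1, 3 is coprime with 26, so it is a valid key.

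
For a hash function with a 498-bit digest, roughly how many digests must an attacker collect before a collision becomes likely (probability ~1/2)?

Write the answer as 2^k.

Step 1: The birthday paradox gives collision probability ~50% after sqrt(2^n) = 2^(n/2) hashes.
Step 2: For 498-bit output: 2^(498/2) = 2^249.
Step 3: Approximately 2^249 hash computations needed.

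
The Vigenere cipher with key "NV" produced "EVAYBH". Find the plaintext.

Step 1: Extend key: NVNVNV
Step 2: Decrypt each letter (c - k) mod 26:
  E(4) - N(13) = (4-13) mod 26 = 17 = R
  V(21) - V(21) = (21-21) mod 26 = 0 = A
  A(0) - N(13) = (0-13) mod 26 = 13 = N
  Y(24) - V(21) = (24-21) mod 26 = 3 = D
  B(1) - N(13) = (1-13) mod 26 = 14 = O
  H(7) - V(21) = (7-21) mod 26 = 12 = M
Plaintext: RANDOM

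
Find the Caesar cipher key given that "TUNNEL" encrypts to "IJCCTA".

Step 1: Compare first letters: T (position 19) -> I (position 8).
Step 2: Shift = (8 - 19) mod 26 = 15.
The shift value is 15.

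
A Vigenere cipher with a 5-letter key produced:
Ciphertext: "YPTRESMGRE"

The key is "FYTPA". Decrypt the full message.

Step 1: Key 'FYTPA' has length 5. Extended key: FYTPAFYTPA
Step 2: Decrypt each position:
  Y(24) - F(5) = 19 = T
  P(15) - Y(24) = 17 = R
  T(19) - T(19) = 0 = A
  R(17) - P(15) = 2 = C
  E(4) - A(0) = 4 = E
  S(18) - F(5) = 13 = N
  M(12) - Y(24) = 14 = O
  G(6) - T(19) = 13 = N
  R(17) - P(15) = 2 = C
  E(4) - A(0) = 4 = E
Plaintext: TRACENONCE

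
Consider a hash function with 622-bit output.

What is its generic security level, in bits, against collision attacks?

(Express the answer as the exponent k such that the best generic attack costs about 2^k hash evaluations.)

Step 1: The hash has a 622-bit output.
Step 2: Collision resistance means it should be infeasible to find any x != y with h(x) = h(y).
By the birthday bound, a generic collision search succeeds after about sqrt(2^622) = 2^(622/2) = 2^311 evaluations.
Step 3: Security level = 311 bits.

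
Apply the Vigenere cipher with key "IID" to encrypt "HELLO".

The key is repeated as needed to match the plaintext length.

Step 1: Repeat key to match plaintext length:
  Plaintext: HELLO
  Key:       IIDII
Step 2: Encrypt each letter:
  H(7) + I(8) = (7+8) mod 26 = 15 = P
  E(4) + I(8) = (4+8) mod 26 = 12 = M
  L(11) + D(3) = (11+3) mod 26 = 14 = O
  L(11) + I(8) = (11+8) mod 26 = 19 = T
  O(14) + I(8) = (14+8) mod 26 = 22 = W
Ciphertext: PMOTW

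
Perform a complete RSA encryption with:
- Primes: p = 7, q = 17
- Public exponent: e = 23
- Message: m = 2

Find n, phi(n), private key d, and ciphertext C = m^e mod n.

Step 1: n = 7 * 17 = 119.
Step 2: phi(n) = (7-1)(17-1) = 6 * 16 = 96.
Step 3: Find d = 23^(-1) mod 96 = 71.
  Verify: 23 * 71 = 1633 = 1 (mod 96).
Step 4: C = 2^23 mod 119 = 60.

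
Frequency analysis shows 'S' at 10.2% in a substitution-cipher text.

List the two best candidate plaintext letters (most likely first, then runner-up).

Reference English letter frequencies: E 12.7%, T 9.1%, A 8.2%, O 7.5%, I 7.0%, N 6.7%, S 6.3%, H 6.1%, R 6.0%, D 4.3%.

Step 1: Observed frequency of 'S' is 10.2%.
Step 2: Compute distances to each reference frequency and sort:
  T (9.1%): difference = 1.1% <-- BEST
  A (8.2%): difference = 2.0% <-- RUNNER-UP
  E (12.7%): difference = 2.5%
  O (7.5%): difference = 2.7%
  I (7.0%): difference = 3.2%
Step 3: Most likely is 'T' (9.1%, diff 1.1%); second most likely is 'A' (8.2%, diff 2.0%).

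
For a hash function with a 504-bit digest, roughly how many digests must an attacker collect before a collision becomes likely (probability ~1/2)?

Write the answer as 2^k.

Step 1: The birthday paradox gives collision probability ~50% after sqrt(2^n) = 2^(n/2) hashes.
Step 2: For 504-bit output: 2^(504/2) = 2^252.
Step 3: Approximately 2^252 hash computations needed.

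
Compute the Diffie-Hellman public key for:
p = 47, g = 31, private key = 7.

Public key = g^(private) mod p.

Step 1: A = g^a mod p = 31^7 mod 47.
  31^1 mod 47 = 31
  31^2 mod 47 = (31 * 31) mod 47 = 21
  31^3 mod 47 = (21 * 31) mod 47 = 40
  31^4 mod 47 = (40 * 31) mod 47 = 18
  31^5 mod 47 = (18 * 31) mod 47 = 41
  31^6 mod 47 = (41 * 31) mod 47 = 2
  31^7 mod 47 = (2 * 31) mod 47 = 15
Result: A = 15.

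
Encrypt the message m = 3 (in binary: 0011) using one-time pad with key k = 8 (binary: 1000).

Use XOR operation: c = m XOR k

Step 1: Write out the XOR operation bit by bit:
  Message: 0011
  Key:     1000
  XOR:     1011
Step 2: Convert to decimal: 1011 = 11.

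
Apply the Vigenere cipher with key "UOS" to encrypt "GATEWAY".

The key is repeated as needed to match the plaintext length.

Step 1: Repeat key to match plaintext length:
  Plaintext: GATEWAY
  Key:       UOSUOSU
Step 2: Encrypt each letter:
  G(6) + U(20) = (6+20) mod 26 = 0 = A
  A(0) + O(14) = (0+14) mod 26 = 14 = O
  T(19) + S(18) = (19+18) mod 26 = 11 = L
  E(4) + U(20) = (4+20) mod 26 = 24 = Y
  W(22) + O(14) = (22+14) mod 26 = 10 = K
  A(0) + S(18) = (0+18) mod 26 = 18 = S
  Y(24) + U(20) = (24+20) mod 26 = 18 = S
Ciphertext: AOLYKSS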